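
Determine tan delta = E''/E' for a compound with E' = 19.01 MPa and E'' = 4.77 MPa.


tan delta = E'' / E'
= 4.77 / 19.01
= 0.2509

tan delta = 0.2509


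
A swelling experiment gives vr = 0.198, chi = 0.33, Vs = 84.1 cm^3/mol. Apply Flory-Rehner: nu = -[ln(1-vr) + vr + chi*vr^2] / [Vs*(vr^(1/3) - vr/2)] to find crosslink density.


ln(1 - vr) = ln(1 - 0.198) = -0.2206
Numerator = -((-0.2206) + 0.198 + 0.33 * 0.198^2) = 0.0097
Denominator = 84.1 * (0.198^(1/3) - 0.198/2) = 40.6916
nu = 0.0097 / 40.6916 = 2.3861e-04 mol/cm^3

2.3861e-04 mol/cm^3


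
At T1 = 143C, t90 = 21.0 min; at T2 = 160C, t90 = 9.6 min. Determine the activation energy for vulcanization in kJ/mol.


T1 = 416.15 K, T2 = 433.15 K
1/T1 - 1/T2 = 9.4311e-05
ln(t1/t2) = ln(21.0/9.6) = 0.7828
Ea = 8.314 * 0.7828 / 9.4311e-05 = 69004.5256 J/mol
Ea = 69.0 kJ/mol

69.0 kJ/mol


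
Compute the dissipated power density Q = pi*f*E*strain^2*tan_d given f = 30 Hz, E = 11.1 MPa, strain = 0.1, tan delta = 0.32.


Q = pi * f * E * strain^2 * tan_d
= pi * 30 * 11.1 * 0.1^2 * 0.32
= pi * 30 * 11.1 * 0.0100 * 0.32
= 3.3477

Q = 3.3477


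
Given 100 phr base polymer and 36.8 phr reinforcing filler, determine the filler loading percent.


Filler % = filler / (rubber + filler) * 100
= 36.8 / (100 + 36.8) * 100
= 36.8 / 136.8 * 100
= 26.9%

26.9%


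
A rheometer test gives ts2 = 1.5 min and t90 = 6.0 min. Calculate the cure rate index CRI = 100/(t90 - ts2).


CRI = 100 / (t90 - ts2)
= 100 / (6.0 - 1.5)
= 100 / 4.5
= 22.22 min^-1

22.22 min^-1


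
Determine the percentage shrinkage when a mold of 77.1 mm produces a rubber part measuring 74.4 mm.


Shrinkage = (mold - part) / mold * 100
= (77.1 - 74.4) / 77.1 * 100
= 2.7 / 77.1 * 100
= 3.5%

3.5%


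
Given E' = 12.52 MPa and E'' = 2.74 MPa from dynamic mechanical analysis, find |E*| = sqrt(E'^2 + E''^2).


|E*| = sqrt(E'^2 + E''^2)
= sqrt(12.52^2 + 2.74^2)
= sqrt(156.7504 + 7.5076)
= 12.816 MPa

12.816 MPa


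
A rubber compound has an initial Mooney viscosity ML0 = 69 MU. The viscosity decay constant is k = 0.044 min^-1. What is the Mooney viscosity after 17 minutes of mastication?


ML = ML0 * exp(-k * t)
ML = 69 * exp(-0.044 * 17)
ML = 69 * 0.4733
ML = 32.66 MU

32.66 MU


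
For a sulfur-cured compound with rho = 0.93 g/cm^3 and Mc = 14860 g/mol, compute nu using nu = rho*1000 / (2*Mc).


nu = rho * 1000 / (2 * Mc)
nu = 0.93 * 1000 / (2 * 14860)
nu = 930.0 / 29720
nu = 0.0313 mol/L

0.0313 mol/L


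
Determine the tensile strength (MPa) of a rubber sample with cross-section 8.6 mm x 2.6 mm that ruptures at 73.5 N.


Area = width * thickness = 8.6 * 2.6 = 22.36 mm^2
TS = force / area = 73.5 / 22.36 = 3.29 MPa

3.29 MPa


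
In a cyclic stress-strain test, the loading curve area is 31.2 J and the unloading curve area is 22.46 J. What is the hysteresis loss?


Hysteresis loss = loading - unloading
= 31.2 - 22.46
= 8.74 J

8.74 J


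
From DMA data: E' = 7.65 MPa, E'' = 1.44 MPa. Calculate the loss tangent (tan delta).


tan delta = E'' / E'
= 1.44 / 7.65
= 0.1882

tan delta = 0.1882


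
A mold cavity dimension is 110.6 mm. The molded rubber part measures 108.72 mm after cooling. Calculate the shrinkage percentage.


Shrinkage = (mold - part) / mold * 100
= (110.6 - 108.72) / 110.6 * 100
= 1.88 / 110.6 * 100
= 1.7%

1.7%


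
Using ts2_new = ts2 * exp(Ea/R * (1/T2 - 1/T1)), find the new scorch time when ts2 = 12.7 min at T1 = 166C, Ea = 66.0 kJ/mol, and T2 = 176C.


Convert temperatures: T1 = 166 + 273.15 = 439.15 K, T2 = 176 + 273.15 = 449.15 K
ts2_new = 12.7 * exp(66000 / 8.314 * (1/449.15 - 1/439.15))
1/T2 - 1/T1 = -5.0699e-05
ts2_new = 8.49 min

8.49 min


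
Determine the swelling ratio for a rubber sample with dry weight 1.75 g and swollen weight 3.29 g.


Q = W_swollen / W_dry
Q = 3.29 / 1.75
Q = 1.88

Q = 1.88


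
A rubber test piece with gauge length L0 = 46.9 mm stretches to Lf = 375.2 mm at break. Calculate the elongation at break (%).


Elongation = (Lf - L0) / L0 * 100
= (375.2 - 46.9) / 46.9 * 100
= 328.3 / 46.9 * 100
= 700.0%

700.0%


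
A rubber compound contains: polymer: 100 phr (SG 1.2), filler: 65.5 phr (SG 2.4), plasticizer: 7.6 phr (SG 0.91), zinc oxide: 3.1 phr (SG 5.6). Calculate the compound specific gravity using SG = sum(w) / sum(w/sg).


Sum of weights = 176.2
Volume contributions:
  polymer: 100/1.2 = 83.3333
  filler: 65.5/2.4 = 27.2917
  plasticizer: 7.6/0.91 = 8.3516
  zinc oxide: 3.1/5.6 = 0.5536
Sum of volumes = 119.5302
SG = 176.2 / 119.5302 = 1.474

SG = 1.474


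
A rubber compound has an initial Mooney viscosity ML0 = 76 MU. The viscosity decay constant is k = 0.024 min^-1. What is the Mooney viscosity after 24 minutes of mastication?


ML = ML0 * exp(-k * t)
ML = 76 * exp(-0.024 * 24)
ML = 76 * 0.5621
ML = 42.72 MU

42.72 MU


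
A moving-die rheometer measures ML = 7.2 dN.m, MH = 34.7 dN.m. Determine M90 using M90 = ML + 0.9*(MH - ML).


M90 = ML + 0.9 * (MH - ML)
M90 = 7.2 + 0.9 * (34.7 - 7.2)
M90 = 7.2 + 0.9 * 27.5
M90 = 31.95 dN.m

31.95 dN.m


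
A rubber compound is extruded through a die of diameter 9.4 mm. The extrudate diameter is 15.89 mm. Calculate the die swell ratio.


Die swell ratio = D_extrudate / D_die
= 15.89 / 9.4
= 1.69

Die swell = 1.69


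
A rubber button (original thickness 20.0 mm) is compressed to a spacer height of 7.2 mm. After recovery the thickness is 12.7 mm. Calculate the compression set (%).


CS = (t0 - recovered) / (t0 - ts) * 100
= (20.0 - 12.7) / (20.0 - 7.2) * 100
= 7.3 / 12.8 * 100
= 57.0%

57.0%


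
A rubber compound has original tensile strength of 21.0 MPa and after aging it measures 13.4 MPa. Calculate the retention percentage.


Retention = aged / original * 100
= 13.4 / 21.0 * 100
= 63.8%

63.8%


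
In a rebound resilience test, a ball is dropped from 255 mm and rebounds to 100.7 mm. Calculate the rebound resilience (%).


Resilience = h_rebound / h_drop * 100
= 100.7 / 255 * 100
= 39.5%

39.5%


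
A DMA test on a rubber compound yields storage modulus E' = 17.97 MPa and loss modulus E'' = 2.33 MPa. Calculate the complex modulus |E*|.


|E*| = sqrt(E'^2 + E''^2)
= sqrt(17.97^2 + 2.33^2)
= sqrt(322.9209 + 5.4289)
= 18.12 MPa

18.12 MPa


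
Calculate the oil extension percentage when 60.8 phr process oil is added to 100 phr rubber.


Oil % = oil / (100 + oil) * 100
= 60.8 / (100 + 60.8) * 100
= 60.8 / 160.8 * 100
= 37.81%

37.81%


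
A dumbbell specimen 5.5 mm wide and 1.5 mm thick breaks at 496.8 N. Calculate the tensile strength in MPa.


Area = width * thickness = 5.5 * 1.5 = 8.25 mm^2
TS = force / area = 496.8 / 8.25 = 60.22 MPa

60.22 MPa


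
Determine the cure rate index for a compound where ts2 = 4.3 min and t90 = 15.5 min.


CRI = 100 / (t90 - ts2)
= 100 / (15.5 - 4.3)
= 100 / 11.2
= 8.93 min^-1

8.93 min^-1


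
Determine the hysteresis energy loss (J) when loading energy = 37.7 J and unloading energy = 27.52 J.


Hysteresis loss = loading - unloading
= 37.7 - 27.52
= 10.18 J

10.18 J


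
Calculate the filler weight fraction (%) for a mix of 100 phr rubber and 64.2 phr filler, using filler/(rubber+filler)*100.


Filler % = filler / (rubber + filler) * 100
= 64.2 / (100 + 64.2) * 100
= 64.2 / 164.2 * 100
= 39.1%

39.1%


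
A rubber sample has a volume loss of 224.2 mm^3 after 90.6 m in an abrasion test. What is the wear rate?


Rate = volume_loss / distance
= 224.2 / 90.6
= 2.475 mm^3/m

2.475 mm^3/m


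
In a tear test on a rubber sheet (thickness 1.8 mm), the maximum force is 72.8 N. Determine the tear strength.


Tear strength = force / thickness
= 72.8 / 1.8
= 40.44 N/mm

40.44 N/mm


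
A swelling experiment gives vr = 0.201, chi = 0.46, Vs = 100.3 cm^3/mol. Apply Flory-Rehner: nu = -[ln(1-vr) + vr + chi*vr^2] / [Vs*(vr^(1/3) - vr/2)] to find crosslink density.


ln(1 - vr) = ln(1 - 0.201) = -0.2244
Numerator = -((-0.2244) + 0.201 + 0.46 * 0.201^2) = 0.0048
Denominator = 100.3 * (0.201^(1/3) - 0.201/2) = 48.6732
nu = 0.0048 / 48.6732 = 9.8820e-05 mol/cm^3

9.8820e-05 mol/cm^3


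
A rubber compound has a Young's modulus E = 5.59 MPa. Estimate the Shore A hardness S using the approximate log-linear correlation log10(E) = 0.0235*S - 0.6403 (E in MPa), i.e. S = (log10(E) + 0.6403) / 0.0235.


log10(E) = 0.0235*S - 0.6403  =>  S = (log10(E) + 0.6403) / 0.0235
log10(5.59) = 0.747412
S = (0.747412 + 0.6403) / 0.0235 = 1.387712 / 0.0235
S = 59.1

Shore A = 59.1


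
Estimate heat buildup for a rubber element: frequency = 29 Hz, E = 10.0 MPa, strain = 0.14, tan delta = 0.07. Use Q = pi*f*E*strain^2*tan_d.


Q = pi * f * E * strain^2 * tan_d
= pi * 29 * 10.0 * 0.14^2 * 0.07
= pi * 29 * 10.0 * 0.0196 * 0.07
= 1.2500

Q = 1.2500


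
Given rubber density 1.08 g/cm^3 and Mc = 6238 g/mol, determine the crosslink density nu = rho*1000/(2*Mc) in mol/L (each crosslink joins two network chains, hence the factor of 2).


nu = rho * 1000 / (2 * Mc)
nu = 1.08 * 1000 / (2 * 6238)
nu = 1080.0 / 12476
nu = 0.0866 mol/L

0.0866 mol/L


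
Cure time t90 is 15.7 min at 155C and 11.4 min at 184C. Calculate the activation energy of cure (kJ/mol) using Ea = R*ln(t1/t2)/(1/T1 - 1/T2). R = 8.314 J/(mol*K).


T1 = 428.15 K, T2 = 457.15 K
1/T1 - 1/T2 = 1.4816e-04
ln(t1/t2) = ln(15.7/11.4) = 0.3200
Ea = 8.314 * 0.3200 / 1.4816e-04 = 17958.9499 J/mol
Ea = 17.96 kJ/mol

17.96 kJ/mol


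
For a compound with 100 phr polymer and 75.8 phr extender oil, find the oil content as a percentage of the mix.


Oil % = oil / (100 + oil) * 100
= 75.8 / (100 + 75.8) * 100
= 75.8 / 175.8 * 100
= 43.12%

43.12%


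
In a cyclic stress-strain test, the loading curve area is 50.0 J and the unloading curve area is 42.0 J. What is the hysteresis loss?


Hysteresis loss = loading - unloading
= 50.0 - 42.0
= 8.0 J

8.0 J


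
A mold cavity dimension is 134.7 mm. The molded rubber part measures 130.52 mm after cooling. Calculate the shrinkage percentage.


Shrinkage = (mold - part) / mold * 100
= (134.7 - 130.52) / 134.7 * 100
= 4.18 / 134.7 * 100
= 3.1%

3.1%


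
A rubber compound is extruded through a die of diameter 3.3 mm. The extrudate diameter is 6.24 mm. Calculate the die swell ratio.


Die swell ratio = D_extrudate / D_die
= 6.24 / 3.3
= 1.891

Die swell = 1.891


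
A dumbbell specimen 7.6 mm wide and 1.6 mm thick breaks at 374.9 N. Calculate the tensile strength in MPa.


Area = width * thickness = 7.6 * 1.6 = 12.16 mm^2
TS = force / area = 374.9 / 12.16 = 30.83 MPa

30.83 MPa


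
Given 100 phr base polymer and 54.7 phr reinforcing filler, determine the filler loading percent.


Filler % = filler / (rubber + filler) * 100
= 54.7 / (100 + 54.7) * 100
= 54.7 / 154.7 * 100
= 35.36%

35.36%


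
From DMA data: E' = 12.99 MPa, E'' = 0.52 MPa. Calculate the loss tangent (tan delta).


tan delta = E'' / E'
= 0.52 / 12.99
= 0.04

tan delta = 0.04


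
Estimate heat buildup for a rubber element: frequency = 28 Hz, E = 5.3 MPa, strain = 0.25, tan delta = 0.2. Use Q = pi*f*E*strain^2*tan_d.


Q = pi * f * E * strain^2 * tan_d
= pi * 28 * 5.3 * 0.25^2 * 0.2
= pi * 28 * 5.3 * 0.0625 * 0.2
= 5.8277

Q = 5.8277


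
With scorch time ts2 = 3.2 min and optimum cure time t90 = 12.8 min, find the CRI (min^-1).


CRI = 100 / (t90 - ts2)
= 100 / (12.8 - 3.2)
= 100 / 9.6
= 10.42 min^-1

10.42 min^-1


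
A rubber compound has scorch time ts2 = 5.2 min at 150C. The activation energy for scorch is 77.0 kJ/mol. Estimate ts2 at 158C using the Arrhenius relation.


Convert temperatures: T1 = 150 + 273.15 = 423.15 K, T2 = 158 + 273.15 = 431.15 K
ts2_new = 5.2 * exp(77000 / 8.314 * (1/431.15 - 1/423.15))
1/T2 - 1/T1 = -4.3850e-05
ts2_new = 3.46 min

3.46 min


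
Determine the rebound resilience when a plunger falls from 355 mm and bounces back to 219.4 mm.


Resilience = h_rebound / h_drop * 100
= 219.4 / 355 * 100
= 61.8%

61.8%


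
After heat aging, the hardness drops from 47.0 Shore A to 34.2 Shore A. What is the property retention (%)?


Retention = aged / original * 100
= 34.2 / 47.0 * 100
= 72.8%

72.8%


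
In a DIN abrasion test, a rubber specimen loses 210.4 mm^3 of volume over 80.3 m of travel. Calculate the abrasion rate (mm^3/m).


Rate = volume_loss / distance
= 210.4 / 80.3
= 2.62 mm^3/m

2.62 mm^3/m


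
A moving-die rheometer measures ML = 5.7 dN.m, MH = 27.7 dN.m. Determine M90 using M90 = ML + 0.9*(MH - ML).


M90 = ML + 0.9 * (MH - ML)
M90 = 5.7 + 0.9 * (27.7 - 5.7)
M90 = 5.7 + 0.9 * 22.0
M90 = 25.5 dN.m

25.5 dN.m


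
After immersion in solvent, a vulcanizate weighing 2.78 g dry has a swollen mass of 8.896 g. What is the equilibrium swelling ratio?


Q = W_swollen / W_dry
Q = 8.896 / 2.78
Q = 3.2

Q = 3.2


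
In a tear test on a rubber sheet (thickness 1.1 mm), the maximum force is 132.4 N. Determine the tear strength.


Tear strength = force / thickness
= 132.4 / 1.1
= 120.36 N/mm

120.36 N/mm


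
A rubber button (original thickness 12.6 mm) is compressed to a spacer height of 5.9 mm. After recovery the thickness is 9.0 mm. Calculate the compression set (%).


CS = (t0 - recovered) / (t0 - ts) * 100
= (12.6 - 9.0) / (12.6 - 5.9) * 100
= 3.6 / 6.7 * 100
= 53.7%

53.7%


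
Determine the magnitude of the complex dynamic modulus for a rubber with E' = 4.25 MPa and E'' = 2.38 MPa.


|E*| = sqrt(E'^2 + E''^2)
= sqrt(4.25^2 + 2.38^2)
= sqrt(18.0625 + 5.6644)
= 4.871 MPa

4.871 MPa


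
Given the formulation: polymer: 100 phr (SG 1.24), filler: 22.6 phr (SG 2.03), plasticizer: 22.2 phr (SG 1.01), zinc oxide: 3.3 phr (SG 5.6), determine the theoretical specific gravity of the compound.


Sum of weights = 148.1
Volume contributions:
  polymer: 100/1.24 = 80.6452
  filler: 22.6/2.03 = 11.1330
  plasticizer: 22.2/1.01 = 21.9802
  zinc oxide: 3.3/5.6 = 0.5893
Sum of volumes = 114.3476
SG = 148.1 / 114.3476 = 1.295

SG = 1.295


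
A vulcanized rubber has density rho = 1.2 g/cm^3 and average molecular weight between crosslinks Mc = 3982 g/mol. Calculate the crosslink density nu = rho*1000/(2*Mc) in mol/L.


nu = rho * 1000 / (2 * Mc)
nu = 1.2 * 1000 / (2 * 3982)
nu = 1200.0 / 7964
nu = 0.1507 mol/L

0.1507 mol/L


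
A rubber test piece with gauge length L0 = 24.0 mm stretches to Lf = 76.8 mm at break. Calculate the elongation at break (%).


Elongation = (Lf - L0) / L0 * 100
= (76.8 - 24.0) / 24.0 * 100
= 52.8 / 24.0 * 100
= 220.0%

220.0%


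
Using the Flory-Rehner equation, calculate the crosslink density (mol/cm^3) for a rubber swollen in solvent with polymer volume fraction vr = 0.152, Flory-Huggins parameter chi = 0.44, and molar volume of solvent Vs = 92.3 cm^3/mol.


ln(1 - vr) = ln(1 - 0.152) = -0.1649
Numerator = -((-0.1649) + 0.152 + 0.44 * 0.152^2) = 0.0027
Denominator = 92.3 * (0.152^(1/3) - 0.152/2) = 42.2439
nu = 0.0027 / 42.2439 = 6.4125e-05 mol/cm^3

6.4125e-05 mol/cm^3


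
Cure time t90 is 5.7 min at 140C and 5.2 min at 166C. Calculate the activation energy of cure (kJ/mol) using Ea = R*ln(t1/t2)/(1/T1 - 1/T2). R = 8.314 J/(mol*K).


T1 = 413.15 K, T2 = 439.15 K
1/T1 - 1/T2 = 1.4330e-04
ln(t1/t2) = ln(5.7/5.2) = 0.0918
Ea = 8.314 * 0.0918 / 1.4330e-04 = 5326.4237 J/mol
Ea = 5.33 kJ/mol

5.33 kJ/mol


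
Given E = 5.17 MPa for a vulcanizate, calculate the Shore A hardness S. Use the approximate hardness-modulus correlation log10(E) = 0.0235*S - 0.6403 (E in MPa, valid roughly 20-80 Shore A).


log10(E) = 0.0235*S - 0.6403  =>  S = (log10(E) + 0.6403) / 0.0235
log10(5.17) = 0.713491
S = (0.713491 + 0.6403) / 0.0235 = 1.353791 / 0.0235
S = 57.6

Shore A = 57.6


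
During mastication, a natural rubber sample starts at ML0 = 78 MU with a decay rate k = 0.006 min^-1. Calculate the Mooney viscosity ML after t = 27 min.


ML = ML0 * exp(-k * t)
ML = 78 * exp(-0.006 * 27)
ML = 78 * 0.8504
ML = 66.33 MU

66.33 MU


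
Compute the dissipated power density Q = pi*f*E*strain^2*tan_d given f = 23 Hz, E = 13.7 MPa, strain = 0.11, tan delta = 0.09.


Q = pi * f * E * strain^2 * tan_d
= pi * 23 * 13.7 * 0.11^2 * 0.09
= pi * 23 * 13.7 * 0.0121 * 0.09
= 1.0780

Q = 1.0780


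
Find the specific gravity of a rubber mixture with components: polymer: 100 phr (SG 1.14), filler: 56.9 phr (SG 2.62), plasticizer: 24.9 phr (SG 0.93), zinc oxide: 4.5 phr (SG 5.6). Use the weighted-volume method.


Sum of weights = 186.3
Volume contributions:
  polymer: 100/1.14 = 87.7193
  filler: 56.9/2.62 = 21.7176
  plasticizer: 24.9/0.93 = 26.7742
  zinc oxide: 4.5/5.6 = 0.8036
Sum of volumes = 137.0146
SG = 186.3 / 137.0146 = 1.36

SG = 1.36


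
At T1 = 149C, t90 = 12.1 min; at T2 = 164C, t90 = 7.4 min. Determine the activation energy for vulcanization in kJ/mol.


T1 = 422.15 K, T2 = 437.15 K
1/T1 - 1/T2 = 8.1282e-05
ln(t1/t2) = ln(12.1/7.4) = 0.4917
Ea = 8.314 * 0.4917 / 8.1282e-05 = 50296.6113 J/mol
Ea = 50.3 kJ/mol

50.3 kJ/mol


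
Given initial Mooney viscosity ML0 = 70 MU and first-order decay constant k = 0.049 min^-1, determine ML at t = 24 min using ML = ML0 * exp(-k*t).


ML = ML0 * exp(-k * t)
ML = 70 * exp(-0.049 * 24)
ML = 70 * 0.3085
ML = 21.6 MU

21.6 MU


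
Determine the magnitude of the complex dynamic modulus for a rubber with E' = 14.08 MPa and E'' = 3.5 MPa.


|E*| = sqrt(E'^2 + E''^2)
= sqrt(14.08^2 + 3.5^2)
= sqrt(198.2464 + 12.2500)
= 14.508 MPa

14.508 MPa


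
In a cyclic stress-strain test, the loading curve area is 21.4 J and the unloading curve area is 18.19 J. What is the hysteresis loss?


Hysteresis loss = loading - unloading
= 21.4 - 18.19
= 3.21 J

3.21 J


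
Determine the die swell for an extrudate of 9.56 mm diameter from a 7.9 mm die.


Die swell ratio = D_extrudate / D_die
= 9.56 / 7.9
= 1.21

Die swell = 1.21


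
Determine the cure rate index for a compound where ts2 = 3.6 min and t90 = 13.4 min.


CRI = 100 / (t90 - ts2)
= 100 / (13.4 - 3.6)
= 100 / 9.8
= 10.2 min^-1

10.2 min^-1


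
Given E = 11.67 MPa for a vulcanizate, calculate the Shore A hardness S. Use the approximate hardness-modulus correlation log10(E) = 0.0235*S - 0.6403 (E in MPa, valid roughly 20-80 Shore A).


log10(E) = 0.0235*S - 0.6403  =>  S = (log10(E) + 0.6403) / 0.0235
log10(11.67) = 1.067071
S = (1.067071 + 0.6403) / 0.0235 = 1.707371 / 0.0235
S = 72.7

Shore A = 72.7


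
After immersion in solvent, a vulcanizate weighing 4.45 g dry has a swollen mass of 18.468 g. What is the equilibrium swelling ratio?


Q = W_swollen / W_dry
Q = 18.468 / 4.45
Q = 4.15

Q = 4.15


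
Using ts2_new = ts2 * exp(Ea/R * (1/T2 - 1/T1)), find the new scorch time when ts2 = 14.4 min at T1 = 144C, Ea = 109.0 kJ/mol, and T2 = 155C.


Convert temperatures: T1 = 144 + 273.15 = 417.15 K, T2 = 155 + 273.15 = 428.15 K
ts2_new = 14.4 * exp(109000 / 8.314 * (1/428.15 - 1/417.15))
1/T2 - 1/T1 = -6.1589e-05
ts2_new = 6.42 min

6.42 min


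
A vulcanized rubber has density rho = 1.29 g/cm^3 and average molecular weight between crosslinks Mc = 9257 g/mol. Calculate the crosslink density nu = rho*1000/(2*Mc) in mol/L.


nu = rho * 1000 / (2 * Mc)
nu = 1.29 * 1000 / (2 * 9257)
nu = 1290.0 / 18514
nu = 0.0697 mol/L

0.0697 mol/L


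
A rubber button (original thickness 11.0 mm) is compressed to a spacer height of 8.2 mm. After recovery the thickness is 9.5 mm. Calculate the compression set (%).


CS = (t0 - recovered) / (t0 - ts) * 100
= (11.0 - 9.5) / (11.0 - 8.2) * 100
= 1.5 / 2.8 * 100
= 53.6%

53.6%


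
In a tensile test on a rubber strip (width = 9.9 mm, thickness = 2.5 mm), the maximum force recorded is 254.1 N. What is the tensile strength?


Area = width * thickness = 9.9 * 2.5 = 24.75 mm^2
TS = force / area = 254.1 / 24.75 = 10.27 MPa

10.27 MPa


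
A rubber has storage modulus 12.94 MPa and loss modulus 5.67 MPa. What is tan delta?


tan delta = E'' / E'
= 5.67 / 12.94
= 0.4382

tan delta = 0.4382


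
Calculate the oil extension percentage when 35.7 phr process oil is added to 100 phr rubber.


Oil % = oil / (100 + oil) * 100
= 35.7 / (100 + 35.7) * 100
= 35.7 / 135.7 * 100
= 26.31%

26.31%


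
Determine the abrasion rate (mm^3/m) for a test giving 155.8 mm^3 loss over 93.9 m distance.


Rate = volume_loss / distance
= 155.8 / 93.9
= 1.659 mm^3/m

1.659 mm^3/m


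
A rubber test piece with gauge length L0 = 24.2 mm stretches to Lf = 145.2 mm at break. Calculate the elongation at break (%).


Elongation = (Lf - L0) / L0 * 100
= (145.2 - 24.2) / 24.2 * 100
= 121.0 / 24.2 * 100
= 500.0%

500.0%


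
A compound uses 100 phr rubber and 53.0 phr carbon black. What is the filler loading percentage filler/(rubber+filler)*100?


Filler % = filler / (rubber + filler) * 100
= 53.0 / (100 + 53.0) * 100
= 53.0 / 153.0 * 100
= 34.64%

34.64%


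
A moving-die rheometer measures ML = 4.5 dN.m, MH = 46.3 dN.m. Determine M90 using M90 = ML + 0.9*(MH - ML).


M90 = ML + 0.9 * (MH - ML)
M90 = 4.5 + 0.9 * (46.3 - 4.5)
M90 = 4.5 + 0.9 * 41.8
M90 = 42.12 dN.m

42.12 dN.m


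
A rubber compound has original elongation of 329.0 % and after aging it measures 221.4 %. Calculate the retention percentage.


Retention = aged / original * 100
= 221.4 / 329.0 * 100
= 67.3%

67.3%


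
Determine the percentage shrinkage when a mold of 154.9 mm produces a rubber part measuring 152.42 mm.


Shrinkage = (mold - part) / mold * 100
= (154.9 - 152.42) / 154.9 * 100
= 2.48 / 154.9 * 100
= 1.6%

1.6%


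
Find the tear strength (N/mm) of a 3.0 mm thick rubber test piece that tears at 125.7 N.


Tear strength = force / thickness
= 125.7 / 3.0
= 41.9 N/mm

41.9 N/mm


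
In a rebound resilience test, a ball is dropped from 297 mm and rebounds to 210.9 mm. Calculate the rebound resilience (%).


Resilience = h_rebound / h_drop * 100
= 210.9 / 297 * 100
= 71.0%

71.0%


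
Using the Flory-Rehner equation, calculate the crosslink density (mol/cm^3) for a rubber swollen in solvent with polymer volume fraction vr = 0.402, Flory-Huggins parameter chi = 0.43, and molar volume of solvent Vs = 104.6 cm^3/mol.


ln(1 - vr) = ln(1 - 0.402) = -0.5142
Numerator = -((-0.5142) + 0.402 + 0.43 * 0.402^2) = 0.0427
Denominator = 104.6 * (0.402^(1/3) - 0.402/2) = 56.1736
nu = 0.0427 / 56.1736 = 7.5970e-04 mol/cm^3

7.5970e-04 mol/cm^3


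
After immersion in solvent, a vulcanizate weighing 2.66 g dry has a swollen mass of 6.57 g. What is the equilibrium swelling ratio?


Q = W_swollen / W_dry
Q = 6.57 / 2.66
Q = 2.47

Q = 2.47


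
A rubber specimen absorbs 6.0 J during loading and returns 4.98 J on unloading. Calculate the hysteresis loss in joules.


Hysteresis loss = loading - unloading
= 6.0 - 4.98
= 1.02 J

1.02 J


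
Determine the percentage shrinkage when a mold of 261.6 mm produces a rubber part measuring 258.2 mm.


Shrinkage = (mold - part) / mold * 100
= (261.6 - 258.2) / 261.6 * 100
= 3.4 / 261.6 * 100
= 1.3%

1.3%


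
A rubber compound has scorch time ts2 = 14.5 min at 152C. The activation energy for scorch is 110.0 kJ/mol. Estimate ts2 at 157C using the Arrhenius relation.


Convert temperatures: T1 = 152 + 273.15 = 425.15 K, T2 = 157 + 273.15 = 430.15 K
ts2_new = 14.5 * exp(110000 / 8.314 * (1/430.15 - 1/425.15))
1/T2 - 1/T1 = -2.7341e-05
ts2_new = 10.1 min

10.1 min


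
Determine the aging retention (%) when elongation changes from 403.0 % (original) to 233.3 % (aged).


Retention = aged / original * 100
= 233.3 / 403.0 * 100
= 57.9%

57.9%


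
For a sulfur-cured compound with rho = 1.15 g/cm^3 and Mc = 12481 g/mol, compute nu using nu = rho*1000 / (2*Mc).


nu = rho * 1000 / (2 * Mc)
nu = 1.15 * 1000 / (2 * 12481)
nu = 1150.0 / 24962
nu = 0.0461 mol/L

0.0461 mol/L


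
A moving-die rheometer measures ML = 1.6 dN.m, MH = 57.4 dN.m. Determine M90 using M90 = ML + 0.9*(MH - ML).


M90 = ML + 0.9 * (MH - ML)
M90 = 1.6 + 0.9 * (57.4 - 1.6)
M90 = 1.6 + 0.9 * 55.8
M90 = 51.82 dN.m

51.82 dN.m


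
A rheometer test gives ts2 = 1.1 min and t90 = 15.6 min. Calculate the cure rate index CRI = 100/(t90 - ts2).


CRI = 100 / (t90 - ts2)
= 100 / (15.6 - 1.1)
= 100 / 14.5
= 6.9 min^-1

6.9 min^-1


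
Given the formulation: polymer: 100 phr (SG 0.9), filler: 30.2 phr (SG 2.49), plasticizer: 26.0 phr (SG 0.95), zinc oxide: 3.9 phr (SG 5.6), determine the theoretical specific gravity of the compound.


Sum of weights = 160.1
Volume contributions:
  polymer: 100/0.9 = 111.1111
  filler: 30.2/2.49 = 12.1285
  plasticizer: 26.0/0.95 = 27.3684
  zinc oxide: 3.9/5.6 = 0.6964
Sum of volumes = 151.3045
SG = 160.1 / 151.3045 = 1.058

SG = 1.058


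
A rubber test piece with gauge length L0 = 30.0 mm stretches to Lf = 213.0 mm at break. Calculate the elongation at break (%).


Elongation = (Lf - L0) / L0 * 100
= (213.0 - 30.0) / 30.0 * 100
= 183.0 / 30.0 * 100
= 610.0%

610.0%


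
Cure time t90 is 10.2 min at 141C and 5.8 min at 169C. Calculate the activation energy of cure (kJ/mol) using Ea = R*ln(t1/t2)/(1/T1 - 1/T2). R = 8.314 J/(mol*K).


T1 = 414.15 K, T2 = 442.15 K
1/T1 - 1/T2 = 1.5291e-04
ln(t1/t2) = ln(10.2/5.8) = 0.5645
Ea = 8.314 * 0.5645 / 1.5291e-04 = 30694.8954 J/mol
Ea = 30.69 kJ/mol

30.69 kJ/mol


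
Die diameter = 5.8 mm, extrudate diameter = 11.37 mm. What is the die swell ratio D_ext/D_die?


Die swell ratio = D_extrudate / D_die
= 11.37 / 5.8
= 1.96

Die swell = 1.96


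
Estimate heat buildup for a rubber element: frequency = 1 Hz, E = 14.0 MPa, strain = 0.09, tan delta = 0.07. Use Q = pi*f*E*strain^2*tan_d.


Q = pi * f * E * strain^2 * tan_d
= pi * 1 * 14.0 * 0.09^2 * 0.07
= pi * 1 * 14.0 * 0.0081 * 0.07
= 0.0249

Q = 0.0249


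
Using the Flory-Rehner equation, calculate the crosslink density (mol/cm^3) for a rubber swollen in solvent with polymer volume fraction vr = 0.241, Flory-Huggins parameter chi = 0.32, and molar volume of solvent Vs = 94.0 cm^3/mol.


ln(1 - vr) = ln(1 - 0.241) = -0.2758
Numerator = -((-0.2758) + 0.241 + 0.32 * 0.241^2) = 0.0162
Denominator = 94.0 * (0.241^(1/3) - 0.241/2) = 47.1700
nu = 0.0162 / 47.1700 = 3.4275e-04 mol/cm^3

3.4275e-04 mol/cm^3


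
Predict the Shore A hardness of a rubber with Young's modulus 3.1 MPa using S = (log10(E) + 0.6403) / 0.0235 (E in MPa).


log10(E) = 0.0235*S - 0.6403  =>  S = (log10(E) + 0.6403) / 0.0235
log10(3.1) = 0.491362
S = (0.491362 + 0.6403) / 0.0235 = 1.131662 / 0.0235
S = 48.2

Shore A = 48.2


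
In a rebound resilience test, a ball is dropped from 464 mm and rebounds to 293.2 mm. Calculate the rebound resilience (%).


Resilience = h_rebound / h_drop * 100
= 293.2 / 464 * 100
= 63.2%

63.2%


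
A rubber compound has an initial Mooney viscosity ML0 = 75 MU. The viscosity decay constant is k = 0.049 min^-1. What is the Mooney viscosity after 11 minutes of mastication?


ML = ML0 * exp(-k * t)
ML = 75 * exp(-0.049 * 11)
ML = 75 * 0.5833
ML = 43.75 MU

43.75 MU


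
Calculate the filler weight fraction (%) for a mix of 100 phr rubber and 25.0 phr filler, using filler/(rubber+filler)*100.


Filler % = filler / (rubber + filler) * 100
= 25.0 / (100 + 25.0) * 100
= 25.0 / 125.0 * 100
= 20.0%

20.0%


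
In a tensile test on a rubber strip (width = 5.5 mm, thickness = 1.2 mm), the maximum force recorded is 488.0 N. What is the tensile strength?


Area = width * thickness = 5.5 * 1.2 = 6.6 mm^2
TS = force / area = 488.0 / 6.6 = 73.94 MPa

73.94 MPa


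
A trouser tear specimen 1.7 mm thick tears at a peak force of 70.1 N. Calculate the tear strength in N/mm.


Tear strength = force / thickness
= 70.1 / 1.7
= 41.24 N/mm

41.24 N/mm


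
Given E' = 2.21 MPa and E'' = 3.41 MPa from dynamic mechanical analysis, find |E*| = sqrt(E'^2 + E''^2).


|E*| = sqrt(E'^2 + E''^2)
= sqrt(2.21^2 + 3.41^2)
= sqrt(4.8841 + 11.6281)
= 4.064 MPa

4.064 MPa


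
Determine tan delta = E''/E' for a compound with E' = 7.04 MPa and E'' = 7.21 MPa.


tan delta = E'' / E'
= 7.21 / 7.04
= 1.0241

tan delta = 1.0241


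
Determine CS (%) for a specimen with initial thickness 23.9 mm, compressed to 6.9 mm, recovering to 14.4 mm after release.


CS = (t0 - recovered) / (t0 - ts) * 100
= (23.9 - 14.4) / (23.9 - 6.9) * 100
= 9.5 / 17.0 * 100
= 55.9%

55.9%


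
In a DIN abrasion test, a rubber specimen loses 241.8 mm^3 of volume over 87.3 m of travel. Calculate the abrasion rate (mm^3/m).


Rate = volume_loss / distance
= 241.8 / 87.3
= 2.77 mm^3/m

2.77 mm^3/m


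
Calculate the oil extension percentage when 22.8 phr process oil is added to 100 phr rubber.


Oil % = oil / (100 + oil) * 100
= 22.8 / (100 + 22.8) * 100
= 22.8 / 122.8 * 100
= 18.57%

18.57%


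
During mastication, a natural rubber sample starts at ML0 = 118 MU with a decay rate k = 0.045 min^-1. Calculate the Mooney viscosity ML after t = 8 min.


ML = ML0 * exp(-k * t)
ML = 118 * exp(-0.045 * 8)
ML = 118 * 0.6977
ML = 82.33 MU

82.33 MU


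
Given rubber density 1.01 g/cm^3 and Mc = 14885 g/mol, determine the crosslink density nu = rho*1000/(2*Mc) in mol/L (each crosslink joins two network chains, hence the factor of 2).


nu = rho * 1000 / (2 * Mc)
nu = 1.01 * 1000 / (2 * 14885)
nu = 1010.0 / 29770
nu = 0.0339 mol/L

0.0339 mol/L


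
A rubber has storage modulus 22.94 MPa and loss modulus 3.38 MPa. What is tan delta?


tan delta = E'' / E'
= 3.38 / 22.94
= 0.1473

tan delta = 0.1473


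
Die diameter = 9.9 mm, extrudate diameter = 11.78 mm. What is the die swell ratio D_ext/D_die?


Die swell ratio = D_extrudate / D_die
= 11.78 / 9.9
= 1.19

Die swell = 1.19


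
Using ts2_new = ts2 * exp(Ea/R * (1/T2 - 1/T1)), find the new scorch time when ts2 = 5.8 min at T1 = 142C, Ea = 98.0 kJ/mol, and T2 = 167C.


Convert temperatures: T1 = 142 + 273.15 = 415.15 K, T2 = 167 + 273.15 = 440.15 K
ts2_new = 5.8 * exp(98000 / 8.314 * (1/440.15 - 1/415.15))
1/T2 - 1/T1 = -1.3682e-04
ts2_new = 1.16 min

1.16 min


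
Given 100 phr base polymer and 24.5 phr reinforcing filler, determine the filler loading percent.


Filler % = filler / (rubber + filler) * 100
= 24.5 / (100 + 24.5) * 100
= 24.5 / 124.5 * 100
= 19.68%

19.68%


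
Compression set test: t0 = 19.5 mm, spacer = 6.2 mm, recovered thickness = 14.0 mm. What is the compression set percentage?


CS = (t0 - recovered) / (t0 - ts) * 100
= (19.5 - 14.0) / (19.5 - 6.2) * 100
= 5.5 / 13.3 * 100
= 41.4%

41.4%


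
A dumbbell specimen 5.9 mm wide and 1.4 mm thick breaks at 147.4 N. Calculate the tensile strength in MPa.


Area = width * thickness = 5.9 * 1.4 = 8.26 mm^2
TS = force / area = 147.4 / 8.26 = 17.85 MPa

17.85 MPa


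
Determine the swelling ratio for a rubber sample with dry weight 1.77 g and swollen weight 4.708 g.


Q = W_swollen / W_dry
Q = 4.708 / 1.77
Q = 2.66

Q = 2.66


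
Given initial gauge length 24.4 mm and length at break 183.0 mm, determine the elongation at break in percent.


Elongation = (Lf - L0) / L0 * 100
= (183.0 - 24.4) / 24.4 * 100
= 158.6 / 24.4 * 100
= 650.0%

650.0%


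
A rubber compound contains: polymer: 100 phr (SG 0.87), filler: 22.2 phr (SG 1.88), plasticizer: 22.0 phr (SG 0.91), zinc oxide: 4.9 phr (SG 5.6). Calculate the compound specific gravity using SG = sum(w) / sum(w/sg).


Sum of weights = 149.1
Volume contributions:
  polymer: 100/0.87 = 114.9425
  filler: 22.2/1.88 = 11.8085
  plasticizer: 22.0/0.91 = 24.1758
  zinc oxide: 4.9/5.6 = 0.8750
Sum of volumes = 151.8019
SG = 149.1 / 151.8019 = 0.982

SG = 0.982


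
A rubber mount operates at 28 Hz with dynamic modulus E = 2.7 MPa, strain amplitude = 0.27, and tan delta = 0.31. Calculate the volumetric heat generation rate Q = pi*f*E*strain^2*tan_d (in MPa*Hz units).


Q = pi * f * E * strain^2 * tan_d
= pi * 28 * 2.7 * 0.27^2 * 0.31
= pi * 28 * 2.7 * 0.0729 * 0.31
= 5.3674

Q = 5.3674


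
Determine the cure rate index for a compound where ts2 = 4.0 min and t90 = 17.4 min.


CRI = 100 / (t90 - ts2)
= 100 / (17.4 - 4.0)
= 100 / 13.4
= 7.46 min^-1

7.46 min^-1


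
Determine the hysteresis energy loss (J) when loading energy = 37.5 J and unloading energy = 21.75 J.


Hysteresis loss = loading - unloading
= 37.5 - 21.75
= 15.75 J

15.75 J


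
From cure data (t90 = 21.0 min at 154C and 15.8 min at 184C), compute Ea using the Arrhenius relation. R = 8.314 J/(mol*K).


T1 = 427.15 K, T2 = 457.15 K
1/T1 - 1/T2 = 1.5363e-04
ln(t1/t2) = ln(21.0/15.8) = 0.2845
Ea = 8.314 * 0.2845 / 1.5363e-04 = 15396.7568 J/mol
Ea = 15.4 kJ/mol

15.4 kJ/mol


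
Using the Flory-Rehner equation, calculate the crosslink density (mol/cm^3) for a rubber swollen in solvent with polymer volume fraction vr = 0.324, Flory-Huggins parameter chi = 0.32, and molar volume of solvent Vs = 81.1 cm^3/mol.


ln(1 - vr) = ln(1 - 0.324) = -0.3916
Numerator = -((-0.3916) + 0.324 + 0.32 * 0.324^2) = 0.0340
Denominator = 81.1 * (0.324^(1/3) - 0.324/2) = 42.5636
nu = 0.0340 / 42.5636 = 7.9810e-04 mol/cm^3

7.9810e-04 mol/cm^3


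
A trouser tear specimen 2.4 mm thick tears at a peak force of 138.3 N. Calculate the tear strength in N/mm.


Tear strength = force / thickness
= 138.3 / 2.4
= 57.63 N/mm

57.63 N/mm


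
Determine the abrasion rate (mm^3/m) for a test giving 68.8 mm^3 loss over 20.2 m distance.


Rate = volume_loss / distance
= 68.8 / 20.2
= 3.406 mm^3/m

3.406 mm^3/m


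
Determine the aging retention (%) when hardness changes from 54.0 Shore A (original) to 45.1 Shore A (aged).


Retention = aged / original * 100
= 45.1 / 54.0 * 100
= 83.5%

83.5%


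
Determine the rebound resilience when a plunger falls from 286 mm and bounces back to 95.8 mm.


Resilience = h_rebound / h_drop * 100
= 95.8 / 286 * 100
= 33.5%

33.5%


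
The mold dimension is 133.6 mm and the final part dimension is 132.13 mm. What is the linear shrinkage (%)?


Shrinkage = (mold - part) / mold * 100
= (133.6 - 132.13) / 133.6 * 100
= 1.47 / 133.6 * 100
= 1.1%

1.1%


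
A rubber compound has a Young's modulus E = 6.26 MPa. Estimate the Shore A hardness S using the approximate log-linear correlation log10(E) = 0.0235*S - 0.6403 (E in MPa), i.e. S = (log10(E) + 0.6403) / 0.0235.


log10(E) = 0.0235*S - 0.6403  =>  S = (log10(E) + 0.6403) / 0.0235
log10(6.26) = 0.796574
S = (0.796574 + 0.6403) / 0.0235 = 1.436874 / 0.0235
S = 61.1

Shore A = 61.1


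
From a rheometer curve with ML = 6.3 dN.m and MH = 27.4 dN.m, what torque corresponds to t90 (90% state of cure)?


M90 = ML + 0.9 * (MH - ML)
M90 = 6.3 + 0.9 * (27.4 - 6.3)
M90 = 6.3 + 0.9 * 21.1
M90 = 25.29 dN.m

25.29 dN.m


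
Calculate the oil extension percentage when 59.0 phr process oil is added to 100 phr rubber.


Oil % = oil / (100 + oil) * 100
= 59.0 / (100 + 59.0) * 100
= 59.0 / 159.0 * 100
= 37.11%

37.11%


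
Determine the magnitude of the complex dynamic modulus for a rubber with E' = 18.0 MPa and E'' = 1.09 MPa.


|E*| = sqrt(E'^2 + E''^2)
= sqrt(18.0^2 + 1.09^2)
= sqrt(324.0000 + 1.1881)
= 18.033 MPa

18.033 MPa


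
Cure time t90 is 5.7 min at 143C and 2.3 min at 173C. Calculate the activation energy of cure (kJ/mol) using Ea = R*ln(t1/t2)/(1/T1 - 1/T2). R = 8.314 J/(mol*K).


T1 = 416.15 K, T2 = 446.15 K
1/T1 - 1/T2 = 1.6158e-04
ln(t1/t2) = ln(5.7/2.3) = 0.9076
Ea = 8.314 * 0.9076 / 1.6158e-04 = 46697.4857 J/mol
Ea = 46.7 kJ/mol

46.7 kJ/mol


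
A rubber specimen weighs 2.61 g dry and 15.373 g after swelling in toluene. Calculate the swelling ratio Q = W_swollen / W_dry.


Q = W_swollen / W_dry
Q = 15.373 / 2.61
Q = 5.89

Q = 5.89


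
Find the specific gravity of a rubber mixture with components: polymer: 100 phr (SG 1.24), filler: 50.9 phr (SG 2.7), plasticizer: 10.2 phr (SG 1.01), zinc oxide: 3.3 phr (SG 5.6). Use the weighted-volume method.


Sum of weights = 164.4
Volume contributions:
  polymer: 100/1.24 = 80.6452
  filler: 50.9/2.7 = 18.8519
  plasticizer: 10.2/1.01 = 10.0990
  zinc oxide: 3.3/5.6 = 0.5893
Sum of volumes = 110.1853
SG = 164.4 / 110.1853 = 1.492

SG = 1.492


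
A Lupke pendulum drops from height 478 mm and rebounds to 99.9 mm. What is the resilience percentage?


Resilience = h_rebound / h_drop * 100
= 99.9 / 478 * 100
= 20.9%

20.9%


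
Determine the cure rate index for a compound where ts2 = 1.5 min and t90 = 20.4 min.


CRI = 100 / (t90 - ts2)
= 100 / (20.4 - 1.5)
= 100 / 18.9
= 5.29 min^-1

5.29 min^-1


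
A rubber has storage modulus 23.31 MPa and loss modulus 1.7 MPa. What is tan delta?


tan delta = E'' / E'
= 1.7 / 23.31
= 0.0729

tan delta = 0.0729


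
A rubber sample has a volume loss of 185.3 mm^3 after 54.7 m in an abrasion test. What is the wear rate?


Rate = volume_loss / distance
= 185.3 / 54.7
= 3.388 mm^3/m

3.388 mm^3/m


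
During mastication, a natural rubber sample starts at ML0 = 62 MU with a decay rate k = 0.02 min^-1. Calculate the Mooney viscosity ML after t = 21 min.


ML = ML0 * exp(-k * t)
ML = 62 * exp(-0.02 * 21)
ML = 62 * 0.6570
ML = 40.74 MU

40.74 MU


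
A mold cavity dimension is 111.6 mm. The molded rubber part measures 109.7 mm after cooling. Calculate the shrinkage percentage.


Shrinkage = (mold - part) / mold * 100
= (111.6 - 109.7) / 111.6 * 100
= 1.9 / 111.6 * 100
= 1.7%

1.7%


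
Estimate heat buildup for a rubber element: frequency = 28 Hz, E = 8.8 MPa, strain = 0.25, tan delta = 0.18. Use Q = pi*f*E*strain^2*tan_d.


Q = pi * f * E * strain^2 * tan_d
= pi * 28 * 8.8 * 0.25^2 * 0.18
= pi * 28 * 8.8 * 0.0625 * 0.18
= 8.7085

Q = 8.7085


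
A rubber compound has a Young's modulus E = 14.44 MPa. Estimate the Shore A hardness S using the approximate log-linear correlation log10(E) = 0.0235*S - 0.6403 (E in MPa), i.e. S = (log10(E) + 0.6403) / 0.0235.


log10(E) = 0.0235*S - 0.6403  =>  S = (log10(E) + 0.6403) / 0.0235
log10(14.44) = 1.159567
S = (1.159567 + 0.6403) / 0.0235 = 1.799867 / 0.0235
S = 76.6

Shore A = 76.6


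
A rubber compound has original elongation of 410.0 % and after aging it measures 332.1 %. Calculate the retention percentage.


Retention = aged / original * 100
= 332.1 / 410.0 * 100
= 81.0%

81.0%


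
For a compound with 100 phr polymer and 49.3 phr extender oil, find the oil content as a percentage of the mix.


Oil % = oil / (100 + oil) * 100
= 49.3 / (100 + 49.3) * 100
= 49.3 / 149.3 * 100
= 33.02%

33.02%


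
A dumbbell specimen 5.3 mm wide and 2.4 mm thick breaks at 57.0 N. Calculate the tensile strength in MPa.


Area = width * thickness = 5.3 * 2.4 = 12.72 mm^2
TS = force / area = 57.0 / 12.72 = 4.48 MPa

4.48 MPa


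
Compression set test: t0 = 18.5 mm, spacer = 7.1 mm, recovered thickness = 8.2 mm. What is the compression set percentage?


CS = (t0 - recovered) / (t0 - ts) * 100
= (18.5 - 8.2) / (18.5 - 7.1) * 100
= 10.3 / 11.4 * 100
= 90.4%

90.4%


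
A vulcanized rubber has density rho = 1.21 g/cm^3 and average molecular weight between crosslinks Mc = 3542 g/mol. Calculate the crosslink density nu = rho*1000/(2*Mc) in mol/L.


nu = rho * 1000 / (2 * Mc)
nu = 1.21 * 1000 / (2 * 3542)
nu = 1210.0 / 7084
nu = 0.1708 mol/L

0.1708 mol/L


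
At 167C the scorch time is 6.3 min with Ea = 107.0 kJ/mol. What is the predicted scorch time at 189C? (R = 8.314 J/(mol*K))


Convert temperatures: T1 = 167 + 273.15 = 440.15 K, T2 = 189 + 273.15 = 462.15 K
ts2_new = 6.3 * exp(107000 / 8.314 * (1/462.15 - 1/440.15))
1/T2 - 1/T1 = -1.0815e-04
ts2_new = 1.57 min

1.57 min


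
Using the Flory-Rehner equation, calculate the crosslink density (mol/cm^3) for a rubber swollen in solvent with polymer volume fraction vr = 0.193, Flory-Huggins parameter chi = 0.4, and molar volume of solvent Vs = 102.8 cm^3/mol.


ln(1 - vr) = ln(1 - 0.193) = -0.2144
Numerator = -((-0.2144) + 0.193 + 0.4 * 0.193^2) = 0.0065
Denominator = 102.8 * (0.193^(1/3) - 0.193/2) = 49.4879
nu = 0.0065 / 49.4879 = 1.3199e-04 mol/cm^3

1.3199e-04 mol/cm^3
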